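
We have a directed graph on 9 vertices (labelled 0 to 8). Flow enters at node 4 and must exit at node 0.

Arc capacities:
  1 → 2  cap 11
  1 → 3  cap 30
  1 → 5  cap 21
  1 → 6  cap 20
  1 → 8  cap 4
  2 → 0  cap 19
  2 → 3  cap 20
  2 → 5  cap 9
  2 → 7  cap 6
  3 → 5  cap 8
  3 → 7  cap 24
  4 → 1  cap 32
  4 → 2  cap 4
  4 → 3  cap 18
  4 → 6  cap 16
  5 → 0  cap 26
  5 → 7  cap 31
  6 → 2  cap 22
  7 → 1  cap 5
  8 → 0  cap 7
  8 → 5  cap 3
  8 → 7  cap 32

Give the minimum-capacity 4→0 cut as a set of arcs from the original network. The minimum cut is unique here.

augment #1: 4→2→0 push 4
augment #2: 4→1→2→0 push 11
augment #3: 4→1→5→0 push 21
augment #4: 4→3→5→0 push 5
augment #5: 4→6→2→0 push 4
augment #6: 4→3→5→1→8→0 push 3
augment #7: 4→3→7→1→8→0 push 1
max flow = 49; residual-reachable set from 4 gives S-side
cut edges (S→T): {(1,8), (2,0), (5,0)} total cap 49

Min-cut arcs: {(1,8), (2,0), (5,0)} (total capacity 49)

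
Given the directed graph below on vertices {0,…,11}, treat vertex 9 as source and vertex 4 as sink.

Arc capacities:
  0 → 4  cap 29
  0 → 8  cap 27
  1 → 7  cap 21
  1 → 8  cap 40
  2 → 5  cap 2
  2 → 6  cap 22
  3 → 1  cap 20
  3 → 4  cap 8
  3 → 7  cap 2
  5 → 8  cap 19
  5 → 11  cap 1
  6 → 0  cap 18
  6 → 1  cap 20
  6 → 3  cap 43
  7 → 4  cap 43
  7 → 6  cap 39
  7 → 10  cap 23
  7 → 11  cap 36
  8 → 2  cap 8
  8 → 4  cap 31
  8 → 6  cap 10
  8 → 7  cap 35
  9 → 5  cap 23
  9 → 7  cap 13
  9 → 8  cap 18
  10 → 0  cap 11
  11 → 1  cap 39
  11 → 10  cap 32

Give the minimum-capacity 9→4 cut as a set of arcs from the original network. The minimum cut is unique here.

Min-cut arcs: {(5,8), (5,11), (9,7), (9,8)} (total capacity 51)

augment #1: 9→7→4 push 13
augment #2: 9→8→4 push 18
augment #3: 9→5→8→4 push 13
augment #4: 9→5→8→7→4 push 6
augment #5: 9→5→11→1→7→4 push 1
max flow = 51; residual-reachable set from 9 gives S-side
cut edges (S→T): {(5,8), (5,11), (9,7), (9,8)} total cap 51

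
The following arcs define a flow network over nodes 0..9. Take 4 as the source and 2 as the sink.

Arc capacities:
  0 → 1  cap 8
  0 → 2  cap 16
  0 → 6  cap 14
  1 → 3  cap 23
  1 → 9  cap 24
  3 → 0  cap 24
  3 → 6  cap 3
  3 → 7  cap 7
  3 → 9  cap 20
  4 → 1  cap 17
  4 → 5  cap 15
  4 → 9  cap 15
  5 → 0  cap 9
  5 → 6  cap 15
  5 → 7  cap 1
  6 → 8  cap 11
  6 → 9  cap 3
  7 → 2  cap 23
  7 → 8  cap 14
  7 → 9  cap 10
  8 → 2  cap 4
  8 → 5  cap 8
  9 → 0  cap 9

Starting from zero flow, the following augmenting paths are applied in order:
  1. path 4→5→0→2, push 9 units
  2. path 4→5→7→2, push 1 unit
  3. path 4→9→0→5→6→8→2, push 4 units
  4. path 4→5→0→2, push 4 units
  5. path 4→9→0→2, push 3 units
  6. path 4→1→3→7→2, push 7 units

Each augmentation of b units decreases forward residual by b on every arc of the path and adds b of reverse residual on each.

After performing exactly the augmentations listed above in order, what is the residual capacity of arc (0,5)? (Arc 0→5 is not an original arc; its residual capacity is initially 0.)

after path 1 (4→5→0→2, push 9): res(0,5)=9
after path 2 (4→5→7→2, push 1): res(0,5)=9
after path 3 (4→9→0→5→6→8→2, push 4): res(0,5)=5
after path 4 (4→5→0→2, push 4): res(0,5)=9
after path 5 (4→9→0→2, push 3): res(0,5)=9
after path 6 (4→1→3→7→2, push 7): res(0,5)=9

Residual capacity of (0,5): 9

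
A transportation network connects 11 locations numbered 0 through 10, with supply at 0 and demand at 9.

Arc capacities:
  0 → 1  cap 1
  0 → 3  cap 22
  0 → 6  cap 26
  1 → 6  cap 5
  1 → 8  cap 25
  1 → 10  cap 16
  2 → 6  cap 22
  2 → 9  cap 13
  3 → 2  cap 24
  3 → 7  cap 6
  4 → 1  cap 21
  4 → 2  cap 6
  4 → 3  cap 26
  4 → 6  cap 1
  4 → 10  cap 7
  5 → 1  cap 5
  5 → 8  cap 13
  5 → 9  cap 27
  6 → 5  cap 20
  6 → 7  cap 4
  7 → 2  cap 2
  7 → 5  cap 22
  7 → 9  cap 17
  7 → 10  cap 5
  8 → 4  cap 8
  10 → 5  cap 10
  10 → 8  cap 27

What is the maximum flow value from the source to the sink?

Maximum flow value: 44

augment #1: 0→3→2→9 bottleneck 13, total now 13
augment #2: 0→3→7→9 bottleneck 6, total now 19
augment #3: 0→6→5→9 bottleneck 20, total now 39
augment #4: 0→6→7→9 bottleneck 4, total now 43
augment #5: 0→1→10→5→9 bottleneck 1, total now 44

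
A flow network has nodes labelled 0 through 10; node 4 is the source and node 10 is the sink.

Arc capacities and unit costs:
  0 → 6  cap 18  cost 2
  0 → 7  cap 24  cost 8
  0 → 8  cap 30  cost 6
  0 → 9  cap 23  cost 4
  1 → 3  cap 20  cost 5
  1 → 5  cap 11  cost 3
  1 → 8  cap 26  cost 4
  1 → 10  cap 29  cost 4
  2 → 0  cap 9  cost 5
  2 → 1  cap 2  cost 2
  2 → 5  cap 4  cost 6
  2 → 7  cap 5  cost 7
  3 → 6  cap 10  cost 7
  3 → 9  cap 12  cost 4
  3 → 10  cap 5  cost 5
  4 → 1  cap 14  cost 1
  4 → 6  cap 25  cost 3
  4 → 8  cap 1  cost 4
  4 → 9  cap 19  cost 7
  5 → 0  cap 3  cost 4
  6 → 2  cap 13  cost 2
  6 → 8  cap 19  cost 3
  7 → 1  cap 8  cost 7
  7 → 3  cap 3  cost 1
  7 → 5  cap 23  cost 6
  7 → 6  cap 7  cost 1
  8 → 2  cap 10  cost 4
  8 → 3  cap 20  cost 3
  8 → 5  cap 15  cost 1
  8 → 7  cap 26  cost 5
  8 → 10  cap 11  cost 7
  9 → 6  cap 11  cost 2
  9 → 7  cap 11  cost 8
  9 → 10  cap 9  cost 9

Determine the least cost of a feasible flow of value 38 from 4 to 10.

Minimum cost for 38 units: 399

shortest-cost path #1: 4→1→10 push 14 @ unit cost 5 (adds 70)
shortest-cost path #2: 4→8→10 push 1 @ unit cost 11 (adds 11)
shortest-cost path #3: 4→6→2→1→10 push 2 @ unit cost 11 (adds 22)
shortest-cost path #4: 4→6→8→10 push 10 @ unit cost 13 (adds 130)
shortest-cost path #5: 4→6→8→3→10 push 5 @ unit cost 14 (adds 70)
shortest-cost path #6: 4→9→10 push 6 @ unit cost 16 (adds 96)
total cost = 399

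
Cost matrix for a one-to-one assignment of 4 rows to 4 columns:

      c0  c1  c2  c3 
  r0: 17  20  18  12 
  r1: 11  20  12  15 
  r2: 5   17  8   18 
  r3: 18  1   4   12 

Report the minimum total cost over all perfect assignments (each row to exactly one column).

optimal assignment: row0→col3 (cost 12), row1→col2 (cost 12), row2→col0 (cost 5), row3→col1 (cost 1)
total = 12 + 12 + 5 + 1 = 30

Minimum assignment cost: 30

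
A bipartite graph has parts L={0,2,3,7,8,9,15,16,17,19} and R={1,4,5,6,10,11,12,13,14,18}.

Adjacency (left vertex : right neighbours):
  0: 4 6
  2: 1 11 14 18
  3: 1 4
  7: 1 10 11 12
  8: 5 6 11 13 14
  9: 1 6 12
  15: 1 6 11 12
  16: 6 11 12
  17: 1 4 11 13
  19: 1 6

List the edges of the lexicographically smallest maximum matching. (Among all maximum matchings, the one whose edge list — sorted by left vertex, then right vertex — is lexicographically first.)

|M| = 9 (so the lex-smallest maximum matching has 9 edges)
process left vertices in ascending order; for each, take the smallest-labelled available neighbour that still permits 9 edges overall, or leave it unmatched if none does
lex-smallest matching: {0-4, 2-14, 3-1, 7-10, 8-5, 9-6, 15-11, 16-12, 17-13}

Lex-smallest maximum matching: {(0,4), (2,14), (3,1), (7,10), (8,5), (9,6), (15,11), (16,12), (17,13)}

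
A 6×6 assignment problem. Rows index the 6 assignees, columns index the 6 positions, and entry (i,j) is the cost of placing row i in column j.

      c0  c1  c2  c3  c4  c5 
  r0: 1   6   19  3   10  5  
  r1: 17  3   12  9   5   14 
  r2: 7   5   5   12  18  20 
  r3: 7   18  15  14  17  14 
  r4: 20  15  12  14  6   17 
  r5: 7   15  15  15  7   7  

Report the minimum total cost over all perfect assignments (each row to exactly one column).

Minimum assignment cost: 31

optimal assignment: row0→col3 (cost 3), row1→col1 (cost 3), row2→col2 (cost 5), row3→col0 (cost 7), row4→col4 (cost 6), row5→col5 (cost 7)
total = 3 + 3 + 5 + 7 + 6 + 7 = 31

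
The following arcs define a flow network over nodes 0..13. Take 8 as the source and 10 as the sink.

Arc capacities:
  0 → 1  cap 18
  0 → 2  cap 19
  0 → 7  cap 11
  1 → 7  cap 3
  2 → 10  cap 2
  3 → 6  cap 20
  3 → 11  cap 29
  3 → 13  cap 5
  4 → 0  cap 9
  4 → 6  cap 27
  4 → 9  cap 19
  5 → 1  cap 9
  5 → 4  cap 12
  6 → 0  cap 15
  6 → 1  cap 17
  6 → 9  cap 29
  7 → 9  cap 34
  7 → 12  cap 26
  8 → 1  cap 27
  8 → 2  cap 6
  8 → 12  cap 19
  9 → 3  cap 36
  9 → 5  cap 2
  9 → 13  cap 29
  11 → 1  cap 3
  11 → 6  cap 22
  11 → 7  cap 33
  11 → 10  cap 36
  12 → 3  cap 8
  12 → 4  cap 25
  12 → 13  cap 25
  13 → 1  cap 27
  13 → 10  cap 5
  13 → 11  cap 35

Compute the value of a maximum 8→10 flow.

Maximum flow value: 24

augment #1: 8→2→10 bottleneck 2, total now 2
augment #2: 8→12→13→10 bottleneck 5, total now 7
augment #3: 8→12→3→11→10 bottleneck 8, total now 15
augment #4: 8→12→13→11→10 bottleneck 6, total now 21
augment #5: 8→1→7→9→3→11→10 bottleneck 3, total now 24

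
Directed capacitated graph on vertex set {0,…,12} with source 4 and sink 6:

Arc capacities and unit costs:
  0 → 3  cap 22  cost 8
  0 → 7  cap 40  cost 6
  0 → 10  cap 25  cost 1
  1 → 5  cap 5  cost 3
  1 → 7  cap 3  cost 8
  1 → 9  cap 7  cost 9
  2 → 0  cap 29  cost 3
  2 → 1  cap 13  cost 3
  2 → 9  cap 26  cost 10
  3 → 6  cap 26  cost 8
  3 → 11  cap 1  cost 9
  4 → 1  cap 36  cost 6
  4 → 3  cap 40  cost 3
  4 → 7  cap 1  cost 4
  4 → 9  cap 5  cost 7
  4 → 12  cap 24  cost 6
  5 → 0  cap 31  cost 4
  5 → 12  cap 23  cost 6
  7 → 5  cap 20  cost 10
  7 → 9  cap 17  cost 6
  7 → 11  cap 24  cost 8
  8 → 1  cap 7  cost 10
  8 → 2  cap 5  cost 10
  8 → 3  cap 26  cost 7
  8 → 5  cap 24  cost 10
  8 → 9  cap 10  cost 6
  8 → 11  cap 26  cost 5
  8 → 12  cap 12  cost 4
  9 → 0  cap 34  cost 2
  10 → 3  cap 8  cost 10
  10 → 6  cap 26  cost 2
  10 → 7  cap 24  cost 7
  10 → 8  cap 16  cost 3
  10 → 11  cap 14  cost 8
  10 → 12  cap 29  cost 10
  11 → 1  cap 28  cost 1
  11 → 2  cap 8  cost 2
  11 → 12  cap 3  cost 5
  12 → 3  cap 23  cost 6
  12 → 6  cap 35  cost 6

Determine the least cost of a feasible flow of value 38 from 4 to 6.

shortest-cost path #1: 4→3→6 push 26 @ unit cost 11 (adds 286)
shortest-cost path #2: 4→12→6 push 12 @ unit cost 12 (adds 144)
total cost = 430

Minimum cost for 38 units: 430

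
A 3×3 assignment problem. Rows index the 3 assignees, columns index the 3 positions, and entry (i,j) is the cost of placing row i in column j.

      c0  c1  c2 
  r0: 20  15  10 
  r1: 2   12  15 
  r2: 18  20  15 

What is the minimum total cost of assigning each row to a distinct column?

Minimum assignment cost: 32

one of 2 optimal assignments: row0→col1 (cost 15), row1→col0 (cost 2), row2→col2 (cost 15)
total = 15 + 2 + 15 = 32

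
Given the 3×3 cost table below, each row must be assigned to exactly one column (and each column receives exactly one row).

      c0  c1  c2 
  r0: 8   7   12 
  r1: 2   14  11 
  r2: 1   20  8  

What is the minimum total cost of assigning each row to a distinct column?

optimal assignment: row0→col1 (cost 7), row1→col0 (cost 2), row2→col2 (cost 8)
total = 7 + 2 + 8 = 17

Minimum assignment cost: 17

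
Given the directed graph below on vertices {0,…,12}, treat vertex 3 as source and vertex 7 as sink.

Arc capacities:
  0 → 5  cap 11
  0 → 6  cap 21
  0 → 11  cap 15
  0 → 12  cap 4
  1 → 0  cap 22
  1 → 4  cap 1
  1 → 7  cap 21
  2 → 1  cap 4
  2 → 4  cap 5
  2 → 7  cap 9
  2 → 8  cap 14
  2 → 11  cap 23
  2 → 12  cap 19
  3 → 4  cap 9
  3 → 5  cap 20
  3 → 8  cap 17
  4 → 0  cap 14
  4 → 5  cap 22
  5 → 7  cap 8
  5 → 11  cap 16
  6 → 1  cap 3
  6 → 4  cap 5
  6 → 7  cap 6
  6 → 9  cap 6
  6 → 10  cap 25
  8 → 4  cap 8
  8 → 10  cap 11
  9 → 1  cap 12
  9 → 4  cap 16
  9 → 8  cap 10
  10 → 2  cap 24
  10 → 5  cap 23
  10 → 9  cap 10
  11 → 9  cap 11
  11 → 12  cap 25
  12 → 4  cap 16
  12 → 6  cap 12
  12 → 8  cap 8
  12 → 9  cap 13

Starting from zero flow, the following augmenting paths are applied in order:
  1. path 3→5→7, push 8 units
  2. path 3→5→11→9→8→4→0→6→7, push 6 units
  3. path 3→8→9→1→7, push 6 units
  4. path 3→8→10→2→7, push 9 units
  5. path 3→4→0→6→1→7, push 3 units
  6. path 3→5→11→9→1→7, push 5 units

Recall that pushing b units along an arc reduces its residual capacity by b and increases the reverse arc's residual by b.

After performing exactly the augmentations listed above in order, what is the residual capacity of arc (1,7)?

after path 1 (3→5→7, push 8): res(1,7)=21
after path 2 (3→5→11→9→8→4→0→6→7, push 6): res(1,7)=21
after path 3 (3→8→9→1→7, push 6): res(1,7)=15
after path 4 (3→8→10→2→7, push 9): res(1,7)=15
after path 5 (3→4→0→6→1→7, push 3): res(1,7)=12
after path 6 (3→5→11→9→1→7, push 5): res(1,7)=7

Residual capacity of (1,7): 7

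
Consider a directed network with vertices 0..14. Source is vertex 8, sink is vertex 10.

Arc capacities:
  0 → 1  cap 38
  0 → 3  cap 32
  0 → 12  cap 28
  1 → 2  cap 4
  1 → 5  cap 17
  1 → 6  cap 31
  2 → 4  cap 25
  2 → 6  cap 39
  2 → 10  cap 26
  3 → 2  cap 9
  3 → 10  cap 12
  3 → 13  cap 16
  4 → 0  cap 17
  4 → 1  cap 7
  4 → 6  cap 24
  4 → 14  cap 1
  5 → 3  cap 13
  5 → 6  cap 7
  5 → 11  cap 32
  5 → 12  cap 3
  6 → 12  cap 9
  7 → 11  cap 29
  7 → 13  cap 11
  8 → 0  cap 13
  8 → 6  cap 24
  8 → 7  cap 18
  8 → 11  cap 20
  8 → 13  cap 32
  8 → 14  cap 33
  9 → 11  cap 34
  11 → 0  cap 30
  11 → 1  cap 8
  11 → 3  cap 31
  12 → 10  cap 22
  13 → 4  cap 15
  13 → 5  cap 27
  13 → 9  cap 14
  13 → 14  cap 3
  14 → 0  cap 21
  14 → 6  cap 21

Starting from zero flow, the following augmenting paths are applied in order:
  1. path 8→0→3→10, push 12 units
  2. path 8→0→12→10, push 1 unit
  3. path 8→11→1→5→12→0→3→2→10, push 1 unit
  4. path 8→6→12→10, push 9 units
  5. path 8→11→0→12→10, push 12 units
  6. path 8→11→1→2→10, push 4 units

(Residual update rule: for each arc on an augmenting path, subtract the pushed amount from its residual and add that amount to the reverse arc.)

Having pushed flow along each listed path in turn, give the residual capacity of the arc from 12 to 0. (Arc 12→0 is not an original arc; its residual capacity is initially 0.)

Residual capacity of (12,0): 12

after path 1 (8→0→3→10, push 12): res(12,0)=0
after path 2 (8→0→12→10, push 1): res(12,0)=1
after path 3 (8→11→1→5→12→0→3→2→10, push 1): res(12,0)=0
after path 4 (8→6→12→10, push 9): res(12,0)=0
after path 5 (8→11→0→12→10, push 12): res(12,0)=12
after path 6 (8→11→1→2→10, push 4): res(12,0)=12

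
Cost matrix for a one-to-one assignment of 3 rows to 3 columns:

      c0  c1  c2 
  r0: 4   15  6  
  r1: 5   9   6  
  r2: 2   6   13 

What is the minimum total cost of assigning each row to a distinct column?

Minimum assignment cost: 16

optimal assignment: row0→col0 (cost 4), row1→col2 (cost 6), row2→col1 (cost 6)
total = 4 + 6 + 6 = 16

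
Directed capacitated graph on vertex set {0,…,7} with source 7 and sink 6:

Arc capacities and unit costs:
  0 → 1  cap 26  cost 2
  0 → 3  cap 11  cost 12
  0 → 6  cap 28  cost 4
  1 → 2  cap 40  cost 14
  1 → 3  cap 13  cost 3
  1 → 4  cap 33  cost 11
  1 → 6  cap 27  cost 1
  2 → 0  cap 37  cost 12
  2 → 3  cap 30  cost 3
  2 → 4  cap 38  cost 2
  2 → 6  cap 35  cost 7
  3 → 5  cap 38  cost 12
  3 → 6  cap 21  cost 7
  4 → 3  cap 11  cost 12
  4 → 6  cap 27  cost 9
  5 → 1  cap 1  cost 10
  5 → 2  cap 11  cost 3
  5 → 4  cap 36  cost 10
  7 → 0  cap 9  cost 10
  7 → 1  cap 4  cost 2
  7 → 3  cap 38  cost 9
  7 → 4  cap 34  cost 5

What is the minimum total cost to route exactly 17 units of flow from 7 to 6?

Minimum cost for 17 units: 185

shortest-cost path #1: 7→1→6 push 4 @ unit cost 3 (adds 12)
shortest-cost path #2: 7→0→1→6 push 9 @ unit cost 13 (adds 117)
shortest-cost path #3: 7→4→6 push 4 @ unit cost 14 (adds 56)
total cost = 185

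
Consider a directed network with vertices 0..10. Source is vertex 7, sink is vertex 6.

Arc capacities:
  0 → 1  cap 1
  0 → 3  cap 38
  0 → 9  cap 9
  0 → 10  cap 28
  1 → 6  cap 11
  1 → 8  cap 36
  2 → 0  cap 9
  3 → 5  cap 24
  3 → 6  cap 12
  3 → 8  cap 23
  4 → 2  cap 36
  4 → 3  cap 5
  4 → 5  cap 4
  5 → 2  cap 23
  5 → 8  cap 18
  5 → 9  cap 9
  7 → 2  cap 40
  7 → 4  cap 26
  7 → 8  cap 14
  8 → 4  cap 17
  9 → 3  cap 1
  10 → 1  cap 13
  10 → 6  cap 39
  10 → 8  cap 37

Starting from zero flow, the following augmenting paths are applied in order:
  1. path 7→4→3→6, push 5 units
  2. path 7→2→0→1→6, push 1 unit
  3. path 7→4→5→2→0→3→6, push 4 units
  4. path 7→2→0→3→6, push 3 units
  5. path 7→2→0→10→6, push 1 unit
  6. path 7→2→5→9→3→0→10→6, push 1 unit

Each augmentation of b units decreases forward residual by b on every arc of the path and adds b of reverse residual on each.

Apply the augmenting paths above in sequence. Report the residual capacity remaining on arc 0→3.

Residual capacity of (0,3): 32

after path 1 (7→4→3→6, push 5): res(0,3)=38
after path 2 (7→2→0→1→6, push 1): res(0,3)=38
after path 3 (7→4→5→2→0→3→6, push 4): res(0,3)=34
after path 4 (7→2→0→3→6, push 3): res(0,3)=31
after path 5 (7→2→0→10→6, push 1): res(0,3)=31
after path 6 (7→2→5→9→3→0→10→6, push 1): res(0,3)=32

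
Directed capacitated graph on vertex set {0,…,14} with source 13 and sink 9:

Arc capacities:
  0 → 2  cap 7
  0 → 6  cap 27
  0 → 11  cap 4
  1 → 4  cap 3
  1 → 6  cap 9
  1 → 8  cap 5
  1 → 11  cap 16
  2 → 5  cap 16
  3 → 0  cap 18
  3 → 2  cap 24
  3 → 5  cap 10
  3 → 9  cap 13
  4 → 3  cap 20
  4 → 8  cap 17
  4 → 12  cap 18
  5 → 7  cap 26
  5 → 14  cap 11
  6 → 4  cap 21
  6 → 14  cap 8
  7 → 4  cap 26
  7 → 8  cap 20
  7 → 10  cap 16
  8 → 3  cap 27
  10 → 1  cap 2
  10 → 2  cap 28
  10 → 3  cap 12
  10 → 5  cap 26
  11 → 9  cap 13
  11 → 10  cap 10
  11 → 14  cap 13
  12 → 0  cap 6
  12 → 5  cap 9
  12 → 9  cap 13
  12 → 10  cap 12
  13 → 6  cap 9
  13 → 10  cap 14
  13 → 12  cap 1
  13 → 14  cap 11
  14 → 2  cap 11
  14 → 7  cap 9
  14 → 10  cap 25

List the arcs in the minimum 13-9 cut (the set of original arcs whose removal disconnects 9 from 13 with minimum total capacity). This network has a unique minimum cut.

augment #1: 13→12→9 push 1
augment #2: 13→10→3→9 push 12
augment #3: 13→6→4→3→9 push 1
augment #4: 13→6→4→12→9 push 8
augment #5: 13→10→1→11→9 push 2
augment #6: 13→14→7→4→12→9 push 4
augment #7: 13→14→7→4→3→0→11→9 push 4
max flow = 32; residual-reachable set from 13 gives S-side
cut edges (S→T): {(0,11), (3,9), (10,1), (12,9)} total cap 32

Min-cut arcs: {(0,11), (3,9), (10,1), (12,9)} (total capacity 32)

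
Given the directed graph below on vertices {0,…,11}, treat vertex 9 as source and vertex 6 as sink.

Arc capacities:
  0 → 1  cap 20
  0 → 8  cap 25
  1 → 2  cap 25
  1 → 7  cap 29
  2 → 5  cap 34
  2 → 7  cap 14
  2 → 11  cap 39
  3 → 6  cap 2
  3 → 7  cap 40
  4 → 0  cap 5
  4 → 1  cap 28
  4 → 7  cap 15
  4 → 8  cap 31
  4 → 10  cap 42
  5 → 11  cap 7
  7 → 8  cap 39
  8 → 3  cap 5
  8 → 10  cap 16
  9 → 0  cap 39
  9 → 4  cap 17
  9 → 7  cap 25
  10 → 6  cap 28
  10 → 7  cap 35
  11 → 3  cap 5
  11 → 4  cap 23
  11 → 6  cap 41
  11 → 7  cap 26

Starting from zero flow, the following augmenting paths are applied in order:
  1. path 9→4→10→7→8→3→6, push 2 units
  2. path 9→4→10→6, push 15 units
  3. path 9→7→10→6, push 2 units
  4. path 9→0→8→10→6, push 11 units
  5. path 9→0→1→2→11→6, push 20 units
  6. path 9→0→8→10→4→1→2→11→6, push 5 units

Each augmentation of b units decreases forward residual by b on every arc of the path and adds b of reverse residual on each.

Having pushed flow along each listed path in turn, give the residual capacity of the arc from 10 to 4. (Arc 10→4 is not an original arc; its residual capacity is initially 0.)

after path 1 (9→4→10→7→8→3→6, push 2): res(10,4)=2
after path 2 (9→4→10→6, push 15): res(10,4)=17
after path 3 (9→7→10→6, push 2): res(10,4)=17
after path 4 (9→0→8→10→6, push 11): res(10,4)=17
after path 5 (9→0→1→2→11→6, push 20): res(10,4)=17
after path 6 (9→0→8→10→4→1→2→11→6, push 5): res(10,4)=12

Residual capacity of (10,4): 12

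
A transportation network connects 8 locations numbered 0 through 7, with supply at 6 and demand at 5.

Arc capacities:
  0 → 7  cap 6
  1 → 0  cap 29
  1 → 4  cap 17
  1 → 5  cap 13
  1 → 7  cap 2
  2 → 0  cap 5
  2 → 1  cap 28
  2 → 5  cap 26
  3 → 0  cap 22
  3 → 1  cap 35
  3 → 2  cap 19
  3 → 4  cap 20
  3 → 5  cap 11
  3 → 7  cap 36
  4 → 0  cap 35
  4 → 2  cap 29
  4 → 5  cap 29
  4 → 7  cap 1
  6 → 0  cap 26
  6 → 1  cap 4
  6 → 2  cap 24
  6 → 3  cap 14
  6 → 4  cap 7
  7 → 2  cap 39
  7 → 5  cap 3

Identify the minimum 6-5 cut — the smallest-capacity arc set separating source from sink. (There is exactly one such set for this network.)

augment #1: 6→1→5 push 4
augment #2: 6→2→5 push 24
augment #3: 6→3→5 push 11
augment #4: 6→4→5 push 7
augment #5: 6→0→7→5 push 3
augment #6: 6→3→1→5 push 3
augment #7: 6→0→7→2→5 push 2
augment #8: 6→0→7→2→1→5 push 1
max flow = 55; residual-reachable set from 6 gives S-side
cut edges (S→T): {(0,7), (6,1), (6,2), (6,3), (6,4)} total cap 55

Min-cut arcs: {(0,7), (6,1), (6,2), (6,3), (6,4)} (total capacity 55)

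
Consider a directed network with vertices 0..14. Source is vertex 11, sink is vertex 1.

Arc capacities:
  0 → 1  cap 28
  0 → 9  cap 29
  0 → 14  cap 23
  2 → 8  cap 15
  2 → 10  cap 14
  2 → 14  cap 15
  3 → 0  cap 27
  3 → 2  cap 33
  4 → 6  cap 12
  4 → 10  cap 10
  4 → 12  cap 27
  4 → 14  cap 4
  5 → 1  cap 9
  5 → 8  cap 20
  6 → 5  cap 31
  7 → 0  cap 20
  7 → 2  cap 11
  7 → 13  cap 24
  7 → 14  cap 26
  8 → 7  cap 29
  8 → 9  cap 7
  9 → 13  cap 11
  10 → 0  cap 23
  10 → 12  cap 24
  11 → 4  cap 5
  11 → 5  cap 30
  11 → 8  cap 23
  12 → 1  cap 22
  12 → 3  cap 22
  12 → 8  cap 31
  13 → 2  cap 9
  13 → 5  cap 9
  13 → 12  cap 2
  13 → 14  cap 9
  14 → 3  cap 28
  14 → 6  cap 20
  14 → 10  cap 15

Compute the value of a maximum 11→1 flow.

augment #1: 11→5→1 bottleneck 9, total now 9
augment #2: 11→4→12→1 bottleneck 5, total now 14
augment #3: 11→8→7→0→1 bottleneck 20, total now 34
augment #4: 11→8→7→13→12→1 bottleneck 2, total now 36
augment #5: 11→8→7→2→10→0→1 bottleneck 1, total now 37
augment #6: 11→5→8→7→2→10→0→1 bottleneck 6, total now 43
augment #7: 11→5→8→9→13→2→10→0→1 bottleneck 1, total now 44
augment #8: 11→5→8→9→13→2→10→12→1 bottleneck 6, total now 50

Maximum flow value: 50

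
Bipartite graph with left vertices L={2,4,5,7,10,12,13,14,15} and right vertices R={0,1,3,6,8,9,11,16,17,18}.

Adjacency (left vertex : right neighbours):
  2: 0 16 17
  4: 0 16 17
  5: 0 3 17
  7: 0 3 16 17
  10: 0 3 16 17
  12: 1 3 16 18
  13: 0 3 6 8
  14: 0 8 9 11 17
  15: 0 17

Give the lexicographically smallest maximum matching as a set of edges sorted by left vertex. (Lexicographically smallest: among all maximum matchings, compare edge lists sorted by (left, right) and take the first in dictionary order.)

Lex-smallest maximum matching: {(2,0), (4,16), (5,3), (7,17), (12,1), (13,6), (14,8)}

|M| = 7 (so the lex-smallest maximum matching has 7 edges)
process left vertices in ascending order; for each, take the smallest-labelled available neighbour that still permits 7 edges overall, or leave it unmatched if none does
lex-smallest matching: {2-0, 4-16, 5-3, 7-17, 12-1, 13-6, 14-8}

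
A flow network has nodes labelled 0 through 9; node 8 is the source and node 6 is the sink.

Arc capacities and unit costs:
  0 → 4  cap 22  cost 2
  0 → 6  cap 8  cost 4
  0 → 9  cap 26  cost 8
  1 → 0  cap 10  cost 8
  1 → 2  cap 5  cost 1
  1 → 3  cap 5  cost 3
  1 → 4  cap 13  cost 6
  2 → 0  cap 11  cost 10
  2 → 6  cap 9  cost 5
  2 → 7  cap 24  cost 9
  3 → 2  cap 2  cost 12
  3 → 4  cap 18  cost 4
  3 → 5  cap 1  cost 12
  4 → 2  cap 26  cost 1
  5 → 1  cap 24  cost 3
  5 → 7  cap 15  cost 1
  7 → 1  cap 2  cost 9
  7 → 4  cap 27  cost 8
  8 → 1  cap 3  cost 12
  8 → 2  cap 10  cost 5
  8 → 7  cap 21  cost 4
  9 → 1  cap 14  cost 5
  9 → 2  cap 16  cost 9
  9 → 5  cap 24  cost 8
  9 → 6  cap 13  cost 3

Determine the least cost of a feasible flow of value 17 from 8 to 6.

shortest-cost path #1: 8→2→6 push 9 @ unit cost 10 (adds 90)
shortest-cost path #2: 8→2→0→6 push 1 @ unit cost 19 (adds 19)
shortest-cost path #3: 8→1→0→6 push 3 @ unit cost 24 (adds 72)
shortest-cost path #4: 8→7→1→0→6 push 2 @ unit cost 25 (adds 50)
shortest-cost path #5: 8→7→4→2→0→6 push 2 @ unit cost 27 (adds 54)
total cost = 285

Minimum cost for 17 units: 285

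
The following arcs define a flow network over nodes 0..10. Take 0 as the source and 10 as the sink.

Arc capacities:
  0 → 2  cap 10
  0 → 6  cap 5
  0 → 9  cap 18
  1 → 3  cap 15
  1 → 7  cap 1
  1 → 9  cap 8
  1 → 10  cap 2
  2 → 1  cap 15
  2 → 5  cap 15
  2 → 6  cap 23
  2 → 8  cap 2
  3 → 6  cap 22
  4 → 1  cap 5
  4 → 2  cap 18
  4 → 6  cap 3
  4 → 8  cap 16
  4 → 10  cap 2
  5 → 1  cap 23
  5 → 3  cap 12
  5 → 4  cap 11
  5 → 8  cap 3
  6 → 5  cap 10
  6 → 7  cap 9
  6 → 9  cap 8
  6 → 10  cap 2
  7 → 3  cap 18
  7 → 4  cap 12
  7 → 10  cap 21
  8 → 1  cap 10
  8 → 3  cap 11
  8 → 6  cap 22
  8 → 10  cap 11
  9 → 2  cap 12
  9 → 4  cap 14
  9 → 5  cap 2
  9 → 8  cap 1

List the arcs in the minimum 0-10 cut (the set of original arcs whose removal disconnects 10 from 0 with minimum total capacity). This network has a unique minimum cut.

Min-cut arcs: {(1,7), (1,10), (4,10), (6,7), (6,10), (8,10)} (total capacity 27)

augment #1: 0→6→10 push 2
augment #2: 0→2→1→10 push 2
augment #3: 0→2→8→10 push 2
augment #4: 0→6→7→10 push 3
augment #5: 0→9→4→10 push 2
augment #6: 0→9→8→10 push 1
augment #7: 0→2→1→7→10 push 1
augment #8: 0→2→5→8→10 push 3
augment #9: 0→2→6→7→10 push 2
augment #10: 0→9→4→8→10 push 5
augment #11: 0→9→2→6→7→10 push 4
max flow = 27; residual-reachable set from 0 gives S-side
cut edges (S→T): {(1,7), (1,10), (4,10), (6,7), (6,10), (8,10)} total cap 27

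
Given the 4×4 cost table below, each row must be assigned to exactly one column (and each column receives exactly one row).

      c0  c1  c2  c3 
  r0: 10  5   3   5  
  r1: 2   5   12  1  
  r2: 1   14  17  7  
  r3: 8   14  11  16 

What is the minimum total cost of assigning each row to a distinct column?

Minimum assignment cost: 18

optimal assignment: row0→col1 (cost 5), row1→col3 (cost 1), row2→col0 (cost 1), row3→col2 (cost 11)
total = 5 + 1 + 1 + 11 = 18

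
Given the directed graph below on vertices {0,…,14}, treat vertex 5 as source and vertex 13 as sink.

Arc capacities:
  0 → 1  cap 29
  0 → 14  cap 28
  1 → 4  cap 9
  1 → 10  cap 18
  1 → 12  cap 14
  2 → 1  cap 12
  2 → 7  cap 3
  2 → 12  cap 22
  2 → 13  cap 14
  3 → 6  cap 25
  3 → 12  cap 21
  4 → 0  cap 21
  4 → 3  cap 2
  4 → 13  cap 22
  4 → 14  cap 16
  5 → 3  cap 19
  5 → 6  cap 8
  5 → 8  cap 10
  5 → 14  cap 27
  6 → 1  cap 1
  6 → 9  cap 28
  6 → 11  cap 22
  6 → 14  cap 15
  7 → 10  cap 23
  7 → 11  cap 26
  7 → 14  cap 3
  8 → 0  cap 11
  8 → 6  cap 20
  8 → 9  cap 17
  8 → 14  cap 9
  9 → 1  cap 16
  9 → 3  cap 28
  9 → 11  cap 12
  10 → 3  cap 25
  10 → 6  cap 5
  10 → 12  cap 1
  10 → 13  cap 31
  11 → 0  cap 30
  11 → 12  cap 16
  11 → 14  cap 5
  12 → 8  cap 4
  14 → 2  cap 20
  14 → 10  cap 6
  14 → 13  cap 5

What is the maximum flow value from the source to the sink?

Maximum flow value: 55

augment #1: 5→14→13 bottleneck 5, total now 5
augment #2: 5→14→2→13 bottleneck 14, total now 19
augment #3: 5→14→10→13 bottleneck 6, total now 25
augment #4: 5→6→1→4→13 bottleneck 1, total now 26
augment #5: 5→6→9→1→4→13 bottleneck 7, total now 33
augment #6: 5→8→0→1→4→13 bottleneck 1, total now 34
augment #7: 5→8→0→1→10→13 bottleneck 9, total now 43
augment #8: 5→14→2→1→10→13 bottleneck 2, total now 45
augment #9: 5→3→6→9→1→10→13 bottleneck 7, total now 52
augment #10: 5→3→6→14→2→7→10→13 bottleneck 3, total now 55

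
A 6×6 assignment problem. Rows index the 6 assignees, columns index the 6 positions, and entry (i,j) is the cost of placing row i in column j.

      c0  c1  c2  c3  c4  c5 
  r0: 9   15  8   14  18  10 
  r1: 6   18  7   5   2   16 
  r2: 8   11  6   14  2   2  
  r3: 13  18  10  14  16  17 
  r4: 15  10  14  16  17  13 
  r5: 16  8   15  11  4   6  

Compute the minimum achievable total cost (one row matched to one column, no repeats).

optimal assignment: row0→col0 (cost 9), row1→col3 (cost 5), row2→col5 (cost 2), row3→col2 (cost 10), row4→col1 (cost 10), row5→col4 (cost 4)
total = 9 + 5 + 2 + 10 + 10 + 4 = 40

Minimum assignment cost: 40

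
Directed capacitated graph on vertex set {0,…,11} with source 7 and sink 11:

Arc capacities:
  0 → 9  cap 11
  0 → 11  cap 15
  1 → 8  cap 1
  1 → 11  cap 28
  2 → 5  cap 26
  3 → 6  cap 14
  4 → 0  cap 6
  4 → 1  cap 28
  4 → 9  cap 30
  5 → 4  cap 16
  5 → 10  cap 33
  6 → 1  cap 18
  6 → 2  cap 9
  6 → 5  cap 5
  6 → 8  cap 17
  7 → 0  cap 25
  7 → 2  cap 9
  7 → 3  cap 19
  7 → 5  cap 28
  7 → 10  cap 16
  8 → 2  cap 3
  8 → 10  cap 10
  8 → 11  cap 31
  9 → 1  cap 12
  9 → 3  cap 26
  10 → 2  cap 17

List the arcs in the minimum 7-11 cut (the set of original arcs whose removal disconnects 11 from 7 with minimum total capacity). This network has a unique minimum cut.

Min-cut arcs: {(3,6), (5,4), (7,0)} (total capacity 55)

augment #1: 7→0→11 push 15
augment #2: 7→0→9→1→11 push 10
augment #3: 7→3→6→1→11 push 14
augment #4: 7→5→4→1→11 push 4
augment #5: 7→5→4→1→8→11 push 1
augment #6: 7→5→4→1→6→8→11 push 11
max flow = 55; residual-reachable set from 7 gives S-side
cut edges (S→T): {(3,6), (5,4), (7,0)} total cap 55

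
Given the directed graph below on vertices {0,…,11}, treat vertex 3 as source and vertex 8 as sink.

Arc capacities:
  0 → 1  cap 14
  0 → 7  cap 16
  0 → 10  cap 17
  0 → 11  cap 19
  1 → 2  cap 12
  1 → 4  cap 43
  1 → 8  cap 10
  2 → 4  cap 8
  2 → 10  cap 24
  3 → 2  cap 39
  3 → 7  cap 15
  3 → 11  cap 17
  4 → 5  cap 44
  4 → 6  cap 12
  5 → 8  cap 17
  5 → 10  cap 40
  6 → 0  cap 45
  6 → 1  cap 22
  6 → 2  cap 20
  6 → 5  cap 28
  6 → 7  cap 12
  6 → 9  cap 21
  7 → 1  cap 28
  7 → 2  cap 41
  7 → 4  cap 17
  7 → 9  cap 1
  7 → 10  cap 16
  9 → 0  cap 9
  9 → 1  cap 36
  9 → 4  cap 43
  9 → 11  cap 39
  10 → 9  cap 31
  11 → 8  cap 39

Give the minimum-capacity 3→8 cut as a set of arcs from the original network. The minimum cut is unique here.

Min-cut arcs: {(2,4), (2,10), (3,7), (3,11)} (total capacity 64)

augment #1: 3→11→8 push 17
augment #2: 3→7→1→8 push 10
augment #3: 3→2→4→5→8 push 8
augment #4: 3→7→4→5→8 push 5
augment #5: 3→2→10→9→11→8 push 22
augment #6: 3→2→10→9→4→5→8 push 2
max flow = 64; residual-reachable set from 3 gives S-side
cut edges (S→T): {(2,4), (2,10), (3,7), (3,11)} total cap 64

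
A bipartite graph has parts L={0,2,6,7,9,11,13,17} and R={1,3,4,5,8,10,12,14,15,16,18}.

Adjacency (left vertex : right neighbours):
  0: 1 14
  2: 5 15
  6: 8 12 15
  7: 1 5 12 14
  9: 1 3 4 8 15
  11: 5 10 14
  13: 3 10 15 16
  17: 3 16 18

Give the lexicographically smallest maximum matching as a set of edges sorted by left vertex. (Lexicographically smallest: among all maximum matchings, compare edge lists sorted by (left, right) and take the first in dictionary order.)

|M| = 8 (so the lex-smallest maximum matching has 8 edges)
process left vertices in ascending order; for each, take the smallest-labelled available neighbour that still permits 8 edges overall, or leave it unmatched if none does
lex-smallest matching: {0-1, 2-5, 6-8, 7-12, 9-3, 11-10, 13-15, 17-16}

Lex-smallest maximum matching: {(0,1), (2,5), (6,8), (7,12), (9,3), (11,10), (13,15), (17,16)}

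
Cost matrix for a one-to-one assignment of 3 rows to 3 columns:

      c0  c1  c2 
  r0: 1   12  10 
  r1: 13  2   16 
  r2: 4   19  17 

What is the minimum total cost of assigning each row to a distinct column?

Minimum assignment cost: 16

optimal assignment: row0→col2 (cost 10), row1→col1 (cost 2), row2→col0 (cost 4)
total = 10 + 2 + 4 = 16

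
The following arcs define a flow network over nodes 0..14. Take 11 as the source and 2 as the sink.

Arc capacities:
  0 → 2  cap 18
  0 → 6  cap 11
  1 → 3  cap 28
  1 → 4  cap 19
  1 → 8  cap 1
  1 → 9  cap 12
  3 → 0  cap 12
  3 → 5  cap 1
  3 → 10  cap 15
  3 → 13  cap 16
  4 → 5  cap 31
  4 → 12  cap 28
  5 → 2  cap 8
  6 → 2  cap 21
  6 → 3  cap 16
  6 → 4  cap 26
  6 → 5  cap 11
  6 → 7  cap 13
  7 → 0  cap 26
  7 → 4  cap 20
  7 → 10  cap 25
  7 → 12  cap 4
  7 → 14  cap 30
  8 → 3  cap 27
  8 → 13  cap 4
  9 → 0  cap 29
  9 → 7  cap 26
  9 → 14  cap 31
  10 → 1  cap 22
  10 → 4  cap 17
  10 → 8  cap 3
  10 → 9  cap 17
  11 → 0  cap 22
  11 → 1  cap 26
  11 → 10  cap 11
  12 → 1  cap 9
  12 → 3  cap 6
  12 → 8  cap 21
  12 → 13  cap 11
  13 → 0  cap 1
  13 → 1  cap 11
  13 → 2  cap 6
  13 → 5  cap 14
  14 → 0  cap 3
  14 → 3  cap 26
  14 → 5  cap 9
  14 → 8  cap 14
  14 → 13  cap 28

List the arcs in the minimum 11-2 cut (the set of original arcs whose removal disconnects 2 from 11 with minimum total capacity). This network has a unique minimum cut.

augment #1: 11→0→2 push 18
augment #2: 11→0→6→2 push 4
augment #3: 11→1→3→5→2 push 1
augment #4: 11→1→3→13→2 push 6
augment #5: 11→1→4→5→2 push 7
augment #6: 11→1→3→0→6→2 push 7
max flow = 43; residual-reachable set from 11 gives S-side
cut edges (S→T): {(0,2), (0,6), (5,2), (13,2)} total cap 43

Min-cut arcs: {(0,2), (0,6), (5,2), (13,2)} (total capacity 43)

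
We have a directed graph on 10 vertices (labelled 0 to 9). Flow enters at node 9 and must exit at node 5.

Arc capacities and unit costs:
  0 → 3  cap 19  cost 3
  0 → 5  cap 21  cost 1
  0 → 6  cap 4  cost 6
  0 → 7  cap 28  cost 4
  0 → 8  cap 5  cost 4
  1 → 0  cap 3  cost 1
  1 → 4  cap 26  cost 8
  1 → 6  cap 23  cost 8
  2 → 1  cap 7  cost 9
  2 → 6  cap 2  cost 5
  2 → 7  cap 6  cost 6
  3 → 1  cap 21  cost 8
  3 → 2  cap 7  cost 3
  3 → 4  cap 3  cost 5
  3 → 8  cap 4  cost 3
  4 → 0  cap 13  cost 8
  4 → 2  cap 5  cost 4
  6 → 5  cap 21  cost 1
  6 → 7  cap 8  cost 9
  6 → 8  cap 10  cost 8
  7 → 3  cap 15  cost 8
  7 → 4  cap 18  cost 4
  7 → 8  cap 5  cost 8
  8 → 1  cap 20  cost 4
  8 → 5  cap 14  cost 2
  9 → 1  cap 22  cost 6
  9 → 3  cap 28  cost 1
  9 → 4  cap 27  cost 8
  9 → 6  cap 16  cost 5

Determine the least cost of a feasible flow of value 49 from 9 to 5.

Minimum cost for 49 units: 596

shortest-cost path #1: 9→6→5 push 16 @ unit cost 6 (adds 96)
shortest-cost path #2: 9→3→8→5 push 4 @ unit cost 6 (adds 24)
shortest-cost path #3: 9→1→0→5 push 3 @ unit cost 8 (adds 24)
shortest-cost path #4: 9→3→2→6→5 push 2 @ unit cost 10 (adds 20)
shortest-cost path #5: 9→1→6→5 push 3 @ unit cost 15 (adds 45)
shortest-cost path #6: 9→3→4→0→5 push 3 @ unit cost 15 (adds 45)
shortest-cost path #7: 9→4→0→5 push 10 @ unit cost 17 (adds 170)
shortest-cost path #8: 9→3→2→7→8→5 push 5 @ unit cost 20 (adds 100)
shortest-cost path #9: 9→1→6→8→5 push 3 @ unit cost 24 (adds 72)
total cost = 596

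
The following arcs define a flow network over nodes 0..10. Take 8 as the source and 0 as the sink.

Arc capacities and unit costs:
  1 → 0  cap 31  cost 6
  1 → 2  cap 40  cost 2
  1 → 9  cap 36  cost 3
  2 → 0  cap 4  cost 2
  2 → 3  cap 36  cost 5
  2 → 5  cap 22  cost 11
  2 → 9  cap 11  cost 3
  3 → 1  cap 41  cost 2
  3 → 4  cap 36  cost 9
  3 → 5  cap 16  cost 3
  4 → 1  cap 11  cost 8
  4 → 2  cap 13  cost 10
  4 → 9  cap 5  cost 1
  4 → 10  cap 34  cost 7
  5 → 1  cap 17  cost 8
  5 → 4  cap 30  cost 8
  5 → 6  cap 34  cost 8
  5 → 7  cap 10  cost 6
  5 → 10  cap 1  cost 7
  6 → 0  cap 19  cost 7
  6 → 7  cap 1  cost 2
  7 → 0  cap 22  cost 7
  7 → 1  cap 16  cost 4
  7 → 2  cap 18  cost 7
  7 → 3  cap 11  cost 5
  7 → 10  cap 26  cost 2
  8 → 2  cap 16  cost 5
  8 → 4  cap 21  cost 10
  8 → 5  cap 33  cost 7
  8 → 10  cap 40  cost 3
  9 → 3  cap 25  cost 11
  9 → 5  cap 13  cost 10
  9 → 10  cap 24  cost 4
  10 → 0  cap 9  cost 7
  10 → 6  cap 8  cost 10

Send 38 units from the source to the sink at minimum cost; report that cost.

shortest-cost path #1: 8→2→0 push 4 @ unit cost 7 (adds 28)
shortest-cost path #2: 8→10→0 push 9 @ unit cost 10 (adds 90)
shortest-cost path #3: 8→2→3→1→0 push 12 @ unit cost 18 (adds 216)
shortest-cost path #4: 8→10→6→0 push 8 @ unit cost 20 (adds 160)
shortest-cost path #5: 8→5→7→0 push 5 @ unit cost 20 (adds 100)
total cost = 594

Minimum cost for 38 units: 594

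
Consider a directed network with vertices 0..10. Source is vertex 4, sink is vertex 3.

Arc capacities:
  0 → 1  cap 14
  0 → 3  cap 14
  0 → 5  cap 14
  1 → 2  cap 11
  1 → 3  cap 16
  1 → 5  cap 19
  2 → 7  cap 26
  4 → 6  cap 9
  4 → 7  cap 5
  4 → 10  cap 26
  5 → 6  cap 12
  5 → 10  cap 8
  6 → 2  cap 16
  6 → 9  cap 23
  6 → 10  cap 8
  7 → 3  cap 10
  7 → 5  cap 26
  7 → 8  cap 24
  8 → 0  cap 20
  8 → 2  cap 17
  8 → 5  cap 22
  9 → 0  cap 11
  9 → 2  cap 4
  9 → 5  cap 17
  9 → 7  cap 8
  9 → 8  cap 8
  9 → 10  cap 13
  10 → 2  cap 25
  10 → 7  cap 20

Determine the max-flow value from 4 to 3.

Maximum flow value: 38

augment #1: 4→7→3 bottleneck 5, total now 5
augment #2: 4→10→7→3 bottleneck 5, total now 10
augment #3: 4→6→9→0→3 bottleneck 9, total now 19
augment #4: 4→10→7→8→0→3 bottleneck 5, total now 24
augment #5: 4→10→7→8→0→1→3 bottleneck 10, total now 34
augment #6: 4→10→2→7→8→0→1→3 bottleneck 4, total now 38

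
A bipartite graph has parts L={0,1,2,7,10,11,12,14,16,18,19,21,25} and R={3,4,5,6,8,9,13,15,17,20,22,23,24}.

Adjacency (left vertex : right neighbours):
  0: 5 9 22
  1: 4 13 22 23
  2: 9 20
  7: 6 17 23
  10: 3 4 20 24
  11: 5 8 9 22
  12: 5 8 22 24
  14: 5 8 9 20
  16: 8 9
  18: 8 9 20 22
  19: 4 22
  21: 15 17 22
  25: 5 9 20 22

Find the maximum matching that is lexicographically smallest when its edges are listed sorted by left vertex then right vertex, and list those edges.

|M| = 11 (so the lex-smallest maximum matching has 11 edges)
process left vertices in ascending order; for each, take the smallest-labelled available neighbour that still permits 11 edges overall, or leave it unmatched if none does
lex-smallest matching: {0-5, 1-13, 2-9, 7-6, 10-3, 11-8, 12-24, 14-20, 18-22, 19-4, 21-15}

Lex-smallest maximum matching: {(0,5), (1,13), (2,9), (7,6), (10,3), (11,8), (12,24), (14,20), (18,22), (19,4), (21,15)}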